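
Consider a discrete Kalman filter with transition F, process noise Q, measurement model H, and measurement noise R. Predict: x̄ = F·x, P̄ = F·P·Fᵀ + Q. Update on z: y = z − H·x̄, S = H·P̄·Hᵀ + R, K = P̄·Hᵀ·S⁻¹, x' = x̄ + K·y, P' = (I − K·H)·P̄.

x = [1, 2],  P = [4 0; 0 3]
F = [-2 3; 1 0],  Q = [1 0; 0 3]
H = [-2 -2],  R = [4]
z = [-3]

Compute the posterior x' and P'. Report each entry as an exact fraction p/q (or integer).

x' = [1/2, 79/72]
P' = [8 -7; -7 251/36]

x̄ = F·x = [4, 1]
P̄ = F·P·Fᵀ + Q = [44 -8; -8 7]
y = z − H·x̄ = [7]
S = H·P̄·Hᵀ + R = [144]
K = P̄·Hᵀ·S⁻¹ = [-1/2; 1/72]
x' = x̄ + K·y = [1/2, 79/72]
P' = (I − K·H)·P̄ = [8 -7; -7 251/36]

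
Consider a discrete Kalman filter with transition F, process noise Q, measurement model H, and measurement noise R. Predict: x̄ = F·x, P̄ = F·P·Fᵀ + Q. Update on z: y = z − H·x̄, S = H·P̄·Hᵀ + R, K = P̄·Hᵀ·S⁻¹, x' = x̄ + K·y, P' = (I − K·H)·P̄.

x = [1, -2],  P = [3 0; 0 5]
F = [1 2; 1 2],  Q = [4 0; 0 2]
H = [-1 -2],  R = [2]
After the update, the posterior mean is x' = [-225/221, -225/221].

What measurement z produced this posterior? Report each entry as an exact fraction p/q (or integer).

z = [3]

x̄ = F·x = [-3, -3]
P̄ = F·P·Fᵀ + Q = [27 23; 23 25]
S = H·P̄·Hᵀ + R = [221]
K = P̄·Hᵀ·S⁻¹ = [-73/221; -73/221]
x' − x̄ = [438/221, 438/221] = K·y
y = (KᵀK)⁻¹·Kᵀ·(x' − x̄) = [-6]
z = y + H·x̄ = [-6] + [9] = [3]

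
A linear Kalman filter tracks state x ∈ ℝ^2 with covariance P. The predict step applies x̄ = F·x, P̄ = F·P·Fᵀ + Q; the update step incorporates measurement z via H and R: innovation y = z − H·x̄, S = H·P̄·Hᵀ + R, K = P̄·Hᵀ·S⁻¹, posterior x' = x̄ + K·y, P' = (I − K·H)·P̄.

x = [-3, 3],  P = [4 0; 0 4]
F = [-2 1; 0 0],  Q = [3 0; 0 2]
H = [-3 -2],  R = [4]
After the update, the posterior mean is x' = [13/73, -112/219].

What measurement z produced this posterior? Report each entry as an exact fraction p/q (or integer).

z = [1]

x̄ = F·x = [9, 0]
P̄ = F·P·Fᵀ + Q = [23 0; 0 2]
S = H·P̄·Hᵀ + R = [219]
K = P̄·Hᵀ·S⁻¹ = [-23/73; -4/219]
x' − x̄ = [-644/73, -112/219] = K·y
y = (KᵀK)⁻¹·Kᵀ·(x' − x̄) = [28]
z = y + H·x̄ = [28] + [-27] = [1]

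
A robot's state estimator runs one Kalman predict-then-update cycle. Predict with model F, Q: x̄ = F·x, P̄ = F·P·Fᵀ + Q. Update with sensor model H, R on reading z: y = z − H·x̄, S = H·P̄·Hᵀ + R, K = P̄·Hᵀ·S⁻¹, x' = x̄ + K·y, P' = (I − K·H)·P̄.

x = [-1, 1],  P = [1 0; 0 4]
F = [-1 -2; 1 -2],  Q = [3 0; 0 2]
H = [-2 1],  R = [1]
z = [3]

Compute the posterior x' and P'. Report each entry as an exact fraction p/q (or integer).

x̄ = F·x = [-1, -3]
P̄ = F·P·Fᵀ + Q = [20 15; 15 19]
y = z − H·x̄ = [4]
S = H·P̄·Hᵀ + R = [40]
K = P̄·Hᵀ·S⁻¹ = [-5/8; -11/40]
x' = x̄ + K·y = [-7/2, -41/10]
P' = (I − K·H)·P̄ = [35/8 65/8; 65/8 639/40]

x' = [-7/2, -41/10]
P' = [35/8 65/8; 65/8 639/40]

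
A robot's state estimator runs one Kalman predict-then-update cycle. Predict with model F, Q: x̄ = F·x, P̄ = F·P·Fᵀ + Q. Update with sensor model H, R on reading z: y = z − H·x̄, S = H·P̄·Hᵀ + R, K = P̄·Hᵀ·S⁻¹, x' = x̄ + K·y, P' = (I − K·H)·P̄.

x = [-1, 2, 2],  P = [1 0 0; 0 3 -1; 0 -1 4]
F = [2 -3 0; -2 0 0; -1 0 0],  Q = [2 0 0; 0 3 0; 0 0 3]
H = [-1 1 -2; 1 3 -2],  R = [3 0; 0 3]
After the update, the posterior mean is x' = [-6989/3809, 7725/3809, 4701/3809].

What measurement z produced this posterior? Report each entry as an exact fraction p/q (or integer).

x̄ = F·x = [-8, 2, 1]
P̄ = F·P·Fᵀ + Q = [33 -4 -2; -4 7 2; -2 2 4]
S = H·P̄·Hᵀ + R = [51 -4; -4 75]
K = P̄·Hᵀ·S⁻¹ = [-2375/3809 1143/3809; 577/3809 691/3809; -316/3809 -220/3809]
x' − x̄ = [23483/3809, 107/3809, 892/3809] = K·y
y = (KᵀK)⁻¹·Kᵀ·(x' − x̄) = [-7, 6]
z = y + H·x̄ = [-7, 6] + [8, -4] = [1, 2]

z = [1, 2]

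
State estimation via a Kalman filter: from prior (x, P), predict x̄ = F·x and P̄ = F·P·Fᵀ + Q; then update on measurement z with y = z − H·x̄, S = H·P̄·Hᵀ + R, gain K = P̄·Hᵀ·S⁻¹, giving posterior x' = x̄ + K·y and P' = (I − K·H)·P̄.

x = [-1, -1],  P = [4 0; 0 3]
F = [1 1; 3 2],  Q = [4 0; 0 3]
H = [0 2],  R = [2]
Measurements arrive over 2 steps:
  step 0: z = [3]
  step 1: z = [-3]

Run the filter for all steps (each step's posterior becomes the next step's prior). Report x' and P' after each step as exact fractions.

step 0: x' = [28/103, 148/103], P' = [485/103 18/103; 18/103 51/103]
step 1: x' = [491/10291, -14902/10291], P' = [45642/10291 1647/10291; 1647/10291 5094/10291]

step 0: x̄ = F·x = [-2, -5]
step 0: P̄ = F·P·Fᵀ + Q = [11 18; 18 51]
step 0: y = z − H·x̄ = [13]
step 0: S = H·P̄·Hᵀ + R = [206]
step 0: K = P̄·Hᵀ·S⁻¹ = [18/103; 51/103]
step 0: x' = x̄ + K·y = [28/103, 148/103]
step 0: P' = (I − K·H)·P̄ = [485/103 18/103; 18/103 51/103]
step 1: x̄ = F·x = [176/103, 380/103]
step 1: P̄ = F·P·Fᵀ + Q = [984/103 1647/103; 1647/103 5094/103]
step 1: y = z − H·x̄ = [-1069/103]
step 1: S = H·P̄·Hᵀ + R = [20582/103]
step 1: K = P̄·Hᵀ·S⁻¹ = [1647/10291; 5094/10291]
step 1: x' = x̄ + K·y = [491/10291, -14902/10291]
step 1: P' = (I − K·H)·P̄ = [45642/10291 1647/10291; 1647/10291 5094/10291]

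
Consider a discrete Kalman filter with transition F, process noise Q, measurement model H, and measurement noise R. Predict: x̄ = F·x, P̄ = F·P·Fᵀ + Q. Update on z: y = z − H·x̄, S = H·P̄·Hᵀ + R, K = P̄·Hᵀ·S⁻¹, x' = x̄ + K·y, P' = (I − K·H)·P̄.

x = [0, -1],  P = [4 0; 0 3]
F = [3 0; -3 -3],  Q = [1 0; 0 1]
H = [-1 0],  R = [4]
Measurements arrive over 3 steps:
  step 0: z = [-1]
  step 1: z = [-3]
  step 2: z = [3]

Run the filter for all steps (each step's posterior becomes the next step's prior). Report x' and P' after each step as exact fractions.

step 0: x̄ = F·x = [0, 3]
step 0: P̄ = F·P·Fᵀ + Q = [37 -36; -36 64]
step 0: y = z − H·x̄ = [-1]
step 0: S = H·P̄·Hᵀ + R = [41]
step 0: K = P̄·Hᵀ·S⁻¹ = [-37/41; 36/41]
step 0: x' = x̄ + K·y = [37/41, 87/41]
step 0: P' = (I − K·H)·P̄ = [148/41 -144/41; -144/41 1328/41]
step 1: x̄ = F·x = [111/41, -372/41]
step 1: P̄ = F·P·Fᵀ + Q = [1373/41 -36/41; -36/41 10733/41]
step 1: y = z − H·x̄ = [-12/41]
step 1: S = H·P̄·Hᵀ + R = [1537/41]
step 1: K = P̄·Hᵀ·S⁻¹ = [-1373/1537; 36/1537]
step 1: x' = x̄ + K·y = [4563/1537, -13956/1537]
step 1: P' = (I − K·H)·P̄ = [5492/1537 -144/1537; -144/1537 402325/1537]
step 2: x̄ = F·x = [13689/1537, 28179/1537]
step 2: P̄ = F·P·Fᵀ + Q = [50965/1537 -48132/1537; -48132/1537 3669298/1537]
step 2: y = z − H·x̄ = [18300/1537]
step 2: S = H·P̄·Hᵀ + R = [57113/1537]
step 2: K = P̄·Hᵀ·S⁻¹ = [-50965/57113; 6876/8159]
step 2: x' = x̄ + K·y = [-98139/57113, 231453/8159]
step 2: P' = (I − K·H)·P̄ = [203860/57113 -27504/8159; -27504/8159 19262750/8159]

step 0: x' = [37/41, 87/41], P' = [148/41 -144/41; -144/41 1328/41]
step 1: x' = [4563/1537, -13956/1537], P' = [5492/1537 -144/1537; -144/1537 402325/1537]
step 2: x' = [-98139/57113, 231453/8159], P' = [203860/57113 -27504/8159; -27504/8159 19262750/8159]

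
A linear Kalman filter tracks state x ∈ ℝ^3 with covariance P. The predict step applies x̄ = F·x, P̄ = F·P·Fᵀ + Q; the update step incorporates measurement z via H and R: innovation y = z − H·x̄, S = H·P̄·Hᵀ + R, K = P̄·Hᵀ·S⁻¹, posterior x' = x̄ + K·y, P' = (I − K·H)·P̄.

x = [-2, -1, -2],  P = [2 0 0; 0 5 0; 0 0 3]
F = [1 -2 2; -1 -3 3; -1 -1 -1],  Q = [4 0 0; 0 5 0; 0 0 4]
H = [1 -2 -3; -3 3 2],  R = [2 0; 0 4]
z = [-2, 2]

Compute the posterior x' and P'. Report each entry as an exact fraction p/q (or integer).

x̄ = F·x = [-4, -1, 5]
P̄ = F·P·Fᵀ + Q = [38 46 2; 46 79 8; 2 8 14]
y = z − H·x̄ = [15, -17]
S = H·P̄·Hᵀ + R = [382 -340; -340 357]
K = P̄·Hᵀ·S⁻¹ = [-350/611 -4852/10387; -278/611 -1155/10387; -128/611 -734/10387]
x' = x̄ + K·y = [-2842/611, -3626/611, 1869/611]
P' = (I − K·H)·P̄ = [173562/10387 226582/10387 -89234/10387; 226582/10387 310662/10387 -128430/10387; -89234/10387 -128430/10387 57326/10387]

x' = [-2842/611, -3626/611, 1869/611]
P' = [173562/10387 226582/10387 -89234/10387; 226582/10387 310662/10387 -128430/10387; -89234/10387 -128430/10387 57326/10387]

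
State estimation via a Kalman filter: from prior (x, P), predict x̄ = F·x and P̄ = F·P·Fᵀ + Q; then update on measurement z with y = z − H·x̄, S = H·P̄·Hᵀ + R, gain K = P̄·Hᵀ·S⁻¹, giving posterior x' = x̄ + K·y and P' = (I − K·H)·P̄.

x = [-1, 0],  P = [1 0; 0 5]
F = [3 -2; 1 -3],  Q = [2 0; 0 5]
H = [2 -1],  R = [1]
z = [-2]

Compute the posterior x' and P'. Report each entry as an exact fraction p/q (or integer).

x' = [-45/44, 1/44]
P' = [523/44 1017/44; 1017/44 2019/44]

x̄ = F·x = [-3, -1]
P̄ = F·P·Fᵀ + Q = [31 33; 33 51]
y = z − H·x̄ = [3]
S = H·P̄·Hᵀ + R = [44]
K = P̄·Hᵀ·S⁻¹ = [29/44; 15/44]
x' = x̄ + K·y = [-45/44, 1/44]
P' = (I − K·H)·P̄ = [523/44 1017/44; 1017/44 2019/44]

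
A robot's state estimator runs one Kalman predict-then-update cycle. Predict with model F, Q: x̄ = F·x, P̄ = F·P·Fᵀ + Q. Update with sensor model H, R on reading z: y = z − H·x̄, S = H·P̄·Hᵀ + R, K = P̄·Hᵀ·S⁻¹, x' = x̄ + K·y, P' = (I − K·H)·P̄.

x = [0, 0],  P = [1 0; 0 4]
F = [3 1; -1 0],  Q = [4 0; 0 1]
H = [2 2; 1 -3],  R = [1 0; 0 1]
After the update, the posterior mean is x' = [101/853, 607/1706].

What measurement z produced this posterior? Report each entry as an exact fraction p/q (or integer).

z = [1, -1]

x̄ = F·x = [0, 0]
P̄ = F·P·Fᵀ + Q = [17 -3; -3 2]
S = H·P̄·Hᵀ + R = [53 34; 34 54]
K = P̄·Hᵀ·S⁻¹ = [314/853 213/853; 99/853 -409/1706]
x' − x̄ = [101/853, 607/1706] = K·y
y = (KᵀK)⁻¹·Kᵀ·(x' − x̄) = [1, -1]
z = y + H·x̄ = [1, -1] + [0, 0] = [1, -1]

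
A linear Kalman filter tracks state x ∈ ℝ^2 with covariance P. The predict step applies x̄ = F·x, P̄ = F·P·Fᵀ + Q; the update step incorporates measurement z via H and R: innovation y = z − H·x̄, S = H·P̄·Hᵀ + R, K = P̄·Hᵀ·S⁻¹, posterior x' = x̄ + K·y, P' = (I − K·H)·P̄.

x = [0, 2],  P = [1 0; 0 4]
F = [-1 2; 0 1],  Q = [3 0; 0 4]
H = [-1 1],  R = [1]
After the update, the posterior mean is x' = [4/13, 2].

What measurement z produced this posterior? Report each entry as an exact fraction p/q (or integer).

z = [2]

x̄ = F·x = [4, 2]
P̄ = F·P·Fᵀ + Q = [20 8; 8 8]
S = H·P̄·Hᵀ + R = [13]
K = P̄·Hᵀ·S⁻¹ = [-12/13; 0]
x' − x̄ = [-48/13, 0] = K·y
y = (KᵀK)⁻¹·Kᵀ·(x' − x̄) = [4]
z = y + H·x̄ = [4] + [-2] = [2]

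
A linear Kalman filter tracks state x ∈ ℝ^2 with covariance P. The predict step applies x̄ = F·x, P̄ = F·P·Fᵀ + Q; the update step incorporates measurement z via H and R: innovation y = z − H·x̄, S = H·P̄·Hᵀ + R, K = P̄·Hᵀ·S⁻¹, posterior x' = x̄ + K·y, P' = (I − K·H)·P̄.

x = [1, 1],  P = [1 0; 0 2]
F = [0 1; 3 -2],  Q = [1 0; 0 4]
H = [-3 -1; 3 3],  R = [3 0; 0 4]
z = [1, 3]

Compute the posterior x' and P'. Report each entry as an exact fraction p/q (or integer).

x̄ = F·x = [1, 1]
P̄ = F·P·Fᵀ + Q = [3 -4; -4 21]
y = z − H·x̄ = [5, -3]
S = H·P̄·Hᵀ + R = [27 -42; -42 148]
K = P̄·Hᵀ·S⁻¹ = [-433/1116 -97/744; 45/124 111/248]
x' = x̄ + K·y = [-1225/2232, 365/248]
P' = (I − K·H)·P̄ = [1493/2232 -209/248; -209/248 357/248]

x' = [-1225/2232, 365/248]
P' = [1493/2232 -209/248; -209/248 357/248]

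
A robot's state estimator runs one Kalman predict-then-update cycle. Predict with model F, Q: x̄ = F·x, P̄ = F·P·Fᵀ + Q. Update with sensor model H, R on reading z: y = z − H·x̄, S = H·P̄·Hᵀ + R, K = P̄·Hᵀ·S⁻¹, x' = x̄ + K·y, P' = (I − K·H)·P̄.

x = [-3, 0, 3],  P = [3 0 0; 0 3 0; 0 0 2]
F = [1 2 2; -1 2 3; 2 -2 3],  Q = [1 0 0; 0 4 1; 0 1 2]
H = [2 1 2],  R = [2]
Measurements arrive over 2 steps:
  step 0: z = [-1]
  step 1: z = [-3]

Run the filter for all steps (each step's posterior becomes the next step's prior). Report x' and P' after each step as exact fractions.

step 0: x̄ = F·x = [3, 12, 3]
step 0: P̄ = F·P·Fᵀ + Q = [24 21 6; 21 37 1; 6 1 44]
step 0: y = z − H·x̄ = [-25]
step 0: S = H·P̄·Hᵀ + R = [447]
step 0: K = P̄·Hᵀ·S⁻¹ = [27/149; 27/149; 101/447]
step 0: x' = x̄ + K·y = [-228/149, 1113/149, -1184/447]
step 0: P' = (I − K·H)·P̄ = [1389/149 942/149 -1833/149; 942/149 3326/149 -2578/149; -1833/149 -2578/149 9467/447]
step 1: x̄ = F·x = [3626/447, 1270/149, -3866/149]
step 1: P̄ = F·P·Fᵀ + Q = [9830/447 3236/149 -7695/149; 3236/149 19984/149 12621/149; -7695/149 12621/149 48963/149]
step 1: y = z − H·x̄ = [10793/447]
step 1: S = H·P̄·Hᵀ + R = [693326/447]
step 1: K = P̄·Hᵀ·S⁻¹ = [-8401/346663; 77547/346663; 285471/693326]
step 1: x' = x̄ + K·y = [2609235/346663, 4827183/346663, -11096435/693326]
step 1: P' = (I − K·H)·P̄ = [7307704/346663 10443734/346663 -12537972/346663; 10443734/346663 19588514/346663 -20160444/346663; -12537972/346663 -20160444/346663 45521859/693326]

step 0: x' = [-228/149, 1113/149, -1184/447], P' = [1389/149 942/149 -1833/149; 942/149 3326/149 -2578/149; -1833/149 -2578/149 9467/447]
step 1: x' = [2609235/346663, 4827183/346663, -11096435/693326], P' = [7307704/346663 10443734/346663 -12537972/346663; 10443734/346663 19588514/346663 -20160444/346663; -12537972/346663 -20160444/346663 45521859/693326]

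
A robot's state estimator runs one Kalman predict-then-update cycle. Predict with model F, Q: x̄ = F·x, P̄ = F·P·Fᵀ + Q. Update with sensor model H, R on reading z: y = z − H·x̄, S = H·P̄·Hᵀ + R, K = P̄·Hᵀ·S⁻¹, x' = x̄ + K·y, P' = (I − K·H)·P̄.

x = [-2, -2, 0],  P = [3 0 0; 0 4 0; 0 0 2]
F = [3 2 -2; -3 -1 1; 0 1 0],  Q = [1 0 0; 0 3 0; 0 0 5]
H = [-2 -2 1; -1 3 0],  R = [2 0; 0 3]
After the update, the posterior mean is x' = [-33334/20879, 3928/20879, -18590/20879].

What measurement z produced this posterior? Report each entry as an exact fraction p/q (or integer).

x̄ = F·x = [-10, 8, -2]
P̄ = F·P·Fᵀ + Q = [52 -39 8; -39 36 -4; 8 -4 9]
S = H·P̄·Hᵀ + R = [35 24; 24 613]
K = P̄·Hᵀ·S⁻¹ = [-6978/20879 -5483/20879; -2302/20879 5097/20879; 1093/20879 -724/20879]
x' − x̄ = [175456/20879, -163104/20879, 23168/20879] = K·y
y = (KᵀK)⁻¹·Kᵀ·(x' − x̄) = [0, -32]
z = y + H·x̄ = [0, -32] + [2, 34] = [2, 2]

z = [2, 2]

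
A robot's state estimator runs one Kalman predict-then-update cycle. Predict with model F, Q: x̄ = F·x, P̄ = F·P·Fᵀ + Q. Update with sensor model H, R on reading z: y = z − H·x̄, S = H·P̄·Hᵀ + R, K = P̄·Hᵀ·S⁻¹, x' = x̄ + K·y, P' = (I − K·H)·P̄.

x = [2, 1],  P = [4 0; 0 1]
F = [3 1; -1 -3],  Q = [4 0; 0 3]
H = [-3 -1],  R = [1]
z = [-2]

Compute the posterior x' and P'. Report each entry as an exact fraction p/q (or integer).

x' = [70/37, -537/148]
P' = [59/37 -327/74; -327/74 3895/296]

x̄ = F·x = [7, -5]
P̄ = F·P·Fᵀ + Q = [41 -15; -15 16]
y = z − H·x̄ = [14]
S = H·P̄·Hᵀ + R = [296]
K = P̄·Hᵀ·S⁻¹ = [-27/74; 29/296]
x' = x̄ + K·y = [70/37, -537/148]
P' = (I − K·H)·P̄ = [59/37 -327/74; -327/74 3895/296]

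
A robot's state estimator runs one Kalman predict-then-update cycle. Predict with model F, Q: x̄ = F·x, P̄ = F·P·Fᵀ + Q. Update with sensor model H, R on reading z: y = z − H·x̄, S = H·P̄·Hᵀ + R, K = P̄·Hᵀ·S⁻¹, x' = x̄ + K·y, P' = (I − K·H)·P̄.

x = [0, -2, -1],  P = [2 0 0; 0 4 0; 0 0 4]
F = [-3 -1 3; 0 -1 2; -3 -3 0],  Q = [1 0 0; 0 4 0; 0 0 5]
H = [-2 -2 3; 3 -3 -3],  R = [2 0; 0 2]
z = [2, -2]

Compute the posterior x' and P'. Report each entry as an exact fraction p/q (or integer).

x̄ = F·x = [-1, 0, 6]
P̄ = F·P·Fᵀ + Q = [59 28 30; 28 24 12; 30 12 59]
y = z − H·x̄ = [-18, 19]
S = H·P̄·Hᵀ + R = [585 -327; -327 452]
K = P̄·Hᵀ·S⁻¹ = [-12329/52497 -2857/17499; -38584/157491 -12092/52497; 605/52497 -4616/17499]
x' = x̄ + K·y = [2192/17499, 1756/52497, 13660/17499]
P' = (I − K·H)·P̄ = [695800/17499 425840/52497 555758/17499; 425840/52497 285448/157491 338752/52497; 555758/17499 338752/52497 445918/17499]

x' = [2192/17499, 1756/52497, 13660/17499]
P' = [695800/17499 425840/52497 555758/17499; 425840/52497 285448/157491 338752/52497; 555758/17499 338752/52497 445918/17499]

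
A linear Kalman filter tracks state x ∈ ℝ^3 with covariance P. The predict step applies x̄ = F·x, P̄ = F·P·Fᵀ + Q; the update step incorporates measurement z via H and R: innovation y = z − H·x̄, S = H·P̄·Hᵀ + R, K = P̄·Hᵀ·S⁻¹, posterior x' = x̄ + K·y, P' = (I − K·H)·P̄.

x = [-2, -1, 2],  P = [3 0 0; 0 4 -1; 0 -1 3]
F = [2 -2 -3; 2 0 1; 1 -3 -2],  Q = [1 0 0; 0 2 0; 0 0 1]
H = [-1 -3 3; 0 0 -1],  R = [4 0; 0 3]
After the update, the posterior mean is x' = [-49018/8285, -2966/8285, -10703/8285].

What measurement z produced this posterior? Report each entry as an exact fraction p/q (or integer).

x̄ = F·x = [-8, -2, -3]
P̄ = F·P·Fᵀ + Q = [44 5 35; 5 17 3; 35 3 40]
S = H·P̄·Hᵀ + R = [327 -76; -76 43]
K = P̄·Hᵀ·S⁻¹ = [-682/8285 -7949/8285; -2249/8285 -4553/8285; 228/8285 -7304/8285]
x' − x̄ = [17262/8285, 13604/8285, 14152/8285] = K·y
y = (KᵀK)⁻¹·Kᵀ·(x' − x̄) = [-2, -2]
z = y + H·x̄ = [-2, -2] + [5, 3] = [3, 1]

z = [3, 1]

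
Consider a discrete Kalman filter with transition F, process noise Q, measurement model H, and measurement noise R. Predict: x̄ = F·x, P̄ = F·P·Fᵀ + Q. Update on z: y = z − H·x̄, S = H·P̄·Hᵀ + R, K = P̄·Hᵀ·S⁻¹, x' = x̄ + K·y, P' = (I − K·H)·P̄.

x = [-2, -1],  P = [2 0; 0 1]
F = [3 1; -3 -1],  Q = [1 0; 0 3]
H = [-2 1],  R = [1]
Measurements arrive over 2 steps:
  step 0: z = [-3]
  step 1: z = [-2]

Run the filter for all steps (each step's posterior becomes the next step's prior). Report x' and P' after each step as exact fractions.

step 0: x̄ = F·x = [-7, 7]
step 0: P̄ = F·P·Fᵀ + Q = [20 -19; -19 22]
step 0: y = z − H·x̄ = [-24]
step 0: S = H·P̄·Hᵀ + R = [179]
step 0: K = P̄·Hᵀ·S⁻¹ = [-59/179; 60/179]
step 0: x' = x̄ + K·y = [163/179, -187/179]
step 0: P' = (I − K·H)·P̄ = [99/179 139/179; 139/179 338/179]
step 1: x̄ = F·x = [302/179, -302/179]
step 1: P̄ = F·P·Fᵀ + Q = [2242/179 -2063/179; -2063/179 2600/179]
step 1: y = z − H·x̄ = [548/179]
step 1: S = H·P̄·Hᵀ + R = [19999/179]
step 1: K = P̄·Hᵀ·S⁻¹ = [-6547/19999; 6726/19999]
step 1: x' = x̄ + K·y = [13698/19999, -13150/19999]
step 1: P' = (I − K·H)·P̄ = [11031/19999 15515/19999; 15515/19999 37756/19999]

step 0: x' = [163/179, -187/179], P' = [99/179 139/179; 139/179 338/179]
step 1: x' = [13698/19999, -13150/19999], P' = [11031/19999 15515/19999; 15515/19999 37756/19999]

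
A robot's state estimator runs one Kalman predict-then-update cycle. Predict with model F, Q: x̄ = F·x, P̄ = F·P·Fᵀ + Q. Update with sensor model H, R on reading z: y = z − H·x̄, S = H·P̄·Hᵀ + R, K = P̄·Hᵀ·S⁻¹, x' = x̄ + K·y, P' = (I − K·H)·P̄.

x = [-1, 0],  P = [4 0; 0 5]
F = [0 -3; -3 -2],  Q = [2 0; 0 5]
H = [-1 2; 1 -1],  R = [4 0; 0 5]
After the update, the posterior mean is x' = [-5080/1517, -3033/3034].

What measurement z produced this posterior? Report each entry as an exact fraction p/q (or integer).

z = [1, -3]

x̄ = F·x = [0, 3]
P̄ = F·P·Fᵀ + Q = [47 30; 30 61]
S = H·P̄·Hᵀ + R = [175 -79; -79 53]
K = P̄·Hᵀ·S⁻¹ = [1016/1517 2001/1517; 2427/3034 1843/3034]
x' − x̄ = [-5080/1517, -12135/3034] = K·y
y = (KᵀK)⁻¹·Kᵀ·(x' − x̄) = [-5, 0]
z = y + H·x̄ = [-5, 0] + [6, -3] = [1, -3]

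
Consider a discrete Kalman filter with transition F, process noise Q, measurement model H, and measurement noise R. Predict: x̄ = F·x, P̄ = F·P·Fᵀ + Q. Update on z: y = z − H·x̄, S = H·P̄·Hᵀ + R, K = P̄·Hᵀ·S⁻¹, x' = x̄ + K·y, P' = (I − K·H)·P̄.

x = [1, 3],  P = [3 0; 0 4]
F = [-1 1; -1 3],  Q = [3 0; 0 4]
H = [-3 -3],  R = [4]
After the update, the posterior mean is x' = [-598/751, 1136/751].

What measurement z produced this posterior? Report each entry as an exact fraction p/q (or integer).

x̄ = F·x = [2, 8]
P̄ = F·P·Fᵀ + Q = [10 15; 15 43]
S = H·P̄·Hᵀ + R = [751]
K = P̄·Hᵀ·S⁻¹ = [-75/751; -174/751]
x' − x̄ = [-2100/751, -4872/751] = K·y
y = (KᵀK)⁻¹·Kᵀ·(x' − x̄) = [28]
z = y + H·x̄ = [28] + [-30] = [-2]

z = [-2]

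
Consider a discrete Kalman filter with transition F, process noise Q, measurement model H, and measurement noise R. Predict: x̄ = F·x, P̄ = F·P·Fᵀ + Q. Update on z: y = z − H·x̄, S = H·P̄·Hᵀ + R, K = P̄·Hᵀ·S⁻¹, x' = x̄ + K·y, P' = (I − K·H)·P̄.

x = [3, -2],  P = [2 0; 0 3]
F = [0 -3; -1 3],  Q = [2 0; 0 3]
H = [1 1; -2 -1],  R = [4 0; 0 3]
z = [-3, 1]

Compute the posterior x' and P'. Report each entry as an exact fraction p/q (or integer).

x' = [265/98, -85/14]
P' = [1741/392 -359/56; -359/56 85/8]

x̄ = F·x = [6, -9]
P̄ = F·P·Fᵀ + Q = [29 -27; -27 32]
y = z − H·x̄ = [0, 4]
S = H·P̄·Hᵀ + R = [11 -9; -9 43]
K = P̄·Hᵀ·S⁻¹ = [-193/392 -323/392; 59/56 41/56]
x' = x̄ + K·y = [265/98, -85/14]
P' = (I − K·H)·P̄ = [1741/392 -359/56; -359/56 85/8]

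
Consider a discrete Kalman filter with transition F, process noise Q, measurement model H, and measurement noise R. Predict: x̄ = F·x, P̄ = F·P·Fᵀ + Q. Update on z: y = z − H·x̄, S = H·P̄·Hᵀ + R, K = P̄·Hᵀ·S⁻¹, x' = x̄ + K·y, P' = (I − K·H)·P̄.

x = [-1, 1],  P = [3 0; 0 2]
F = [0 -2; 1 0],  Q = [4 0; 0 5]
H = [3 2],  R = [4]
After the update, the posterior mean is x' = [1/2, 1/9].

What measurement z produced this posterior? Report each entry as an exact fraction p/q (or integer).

x̄ = F·x = [-2, -1]
P̄ = F·P·Fᵀ + Q = [12 0; 0 8]
S = H·P̄·Hᵀ + R = [144]
K = P̄·Hᵀ·S⁻¹ = [1/4; 1/9]
x' − x̄ = [5/2, 10/9] = K·y
y = (KᵀK)⁻¹·Kᵀ·(x' − x̄) = [10]
z = y + H·x̄ = [10] + [-8] = [2]

z = [2]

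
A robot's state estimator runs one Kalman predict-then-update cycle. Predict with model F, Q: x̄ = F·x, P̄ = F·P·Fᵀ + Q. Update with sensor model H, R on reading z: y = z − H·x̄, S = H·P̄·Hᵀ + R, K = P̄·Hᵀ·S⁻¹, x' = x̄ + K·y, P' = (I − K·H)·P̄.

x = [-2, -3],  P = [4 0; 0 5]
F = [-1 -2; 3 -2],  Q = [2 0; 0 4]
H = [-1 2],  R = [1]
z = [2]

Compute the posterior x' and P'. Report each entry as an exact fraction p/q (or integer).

x̄ = F·x = [8, 0]
P̄ = F·P·Fᵀ + Q = [26 8; 8 60]
y = z − H·x̄ = [10]
S = H·P̄·Hᵀ + R = [235]
K = P̄·Hᵀ·S⁻¹ = [-2/47; 112/235]
x' = x̄ + K·y = [356/47, 224/47]
P' = (I − K·H)·P̄ = [1202/47 600/47; 600/47 1556/235]

x' = [356/47, 224/47]
P' = [1202/47 600/47; 600/47 1556/235]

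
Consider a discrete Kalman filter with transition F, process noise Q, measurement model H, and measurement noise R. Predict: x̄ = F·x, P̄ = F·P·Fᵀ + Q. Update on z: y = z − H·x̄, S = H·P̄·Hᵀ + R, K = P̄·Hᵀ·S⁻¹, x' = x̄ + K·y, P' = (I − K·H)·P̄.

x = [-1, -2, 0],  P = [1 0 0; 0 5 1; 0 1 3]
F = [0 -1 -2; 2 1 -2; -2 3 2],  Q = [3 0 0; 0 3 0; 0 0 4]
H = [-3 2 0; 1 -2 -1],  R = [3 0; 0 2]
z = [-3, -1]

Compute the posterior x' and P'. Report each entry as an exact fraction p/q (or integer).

x' = [-6/3797, -5247/3797, 13161/3797]
P' = [54281/7594 76479/7594 -95871/7594; 76479/7594 112539/7594 -143817/7594; -95871/7594 -143817/7594 199333/7594]

x̄ = F·x = [2, -4, -4]
P̄ = F·P·Fᵀ + Q = [24 7 -35; 7 20 -5; -35 -5 77]
y = z − H·x̄ = [11, -15]
S = H·P̄·Hᵀ + R = [215 -191; -191 205]
K = P̄·Hᵀ·S⁻¹ = [-3295/7594 -1403/7594; -1453/7594 -2391/7594; -7/7594 -3785/7594]
x' = x̄ + K·y = [-6/3797, -5247/3797, 13161/3797]
P' = (I − K·H)·P̄ = [54281/7594 76479/7594 -95871/7594; 76479/7594 112539/7594 -143817/7594; -95871/7594 -143817/7594 199333/7594]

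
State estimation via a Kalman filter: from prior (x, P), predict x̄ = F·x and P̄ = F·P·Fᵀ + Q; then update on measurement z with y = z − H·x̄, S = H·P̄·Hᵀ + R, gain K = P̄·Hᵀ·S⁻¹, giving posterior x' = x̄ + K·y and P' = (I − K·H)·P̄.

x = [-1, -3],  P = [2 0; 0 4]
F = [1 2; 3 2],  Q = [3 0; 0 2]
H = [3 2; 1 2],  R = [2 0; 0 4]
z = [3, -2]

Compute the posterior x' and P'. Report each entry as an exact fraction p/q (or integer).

x' = [62/39, -4201/3627]
P' = [12/13 -40/39; -40/39 5312/3627]

x̄ = F·x = [-7, -9]
P̄ = F·P·Fᵀ + Q = [21 22; 22 36]
y = z − H·x̄ = [42, 23]
S = H·P̄·Hᵀ + R = [599 383; 383 257]
K = P̄·Hᵀ·S⁻¹ = [14/39 -11/39; -268/3627 1726/3627]
x' = x̄ + K·y = [62/39, -4201/3627]
P' = (I − K·H)·P̄ = [12/13 -40/39; -40/39 5312/3627]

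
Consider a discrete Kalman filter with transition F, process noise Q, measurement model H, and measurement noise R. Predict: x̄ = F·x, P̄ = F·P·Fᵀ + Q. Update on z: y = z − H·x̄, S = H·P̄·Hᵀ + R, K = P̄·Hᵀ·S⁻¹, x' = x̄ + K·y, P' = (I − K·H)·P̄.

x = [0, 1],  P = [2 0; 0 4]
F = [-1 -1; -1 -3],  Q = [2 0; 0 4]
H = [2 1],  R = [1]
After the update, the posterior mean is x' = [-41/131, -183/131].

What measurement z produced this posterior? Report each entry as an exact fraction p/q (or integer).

x̄ = F·x = [-1, -3]
P̄ = F·P·Fᵀ + Q = [8 14; 14 42]
S = H·P̄·Hᵀ + R = [131]
K = P̄·Hᵀ·S⁻¹ = [30/131; 70/131]
x' − x̄ = [90/131, 210/131] = K·y
y = (KᵀK)⁻¹·Kᵀ·(x' − x̄) = [3]
z = y + H·x̄ = [3] + [-5] = [-2]

z = [-2]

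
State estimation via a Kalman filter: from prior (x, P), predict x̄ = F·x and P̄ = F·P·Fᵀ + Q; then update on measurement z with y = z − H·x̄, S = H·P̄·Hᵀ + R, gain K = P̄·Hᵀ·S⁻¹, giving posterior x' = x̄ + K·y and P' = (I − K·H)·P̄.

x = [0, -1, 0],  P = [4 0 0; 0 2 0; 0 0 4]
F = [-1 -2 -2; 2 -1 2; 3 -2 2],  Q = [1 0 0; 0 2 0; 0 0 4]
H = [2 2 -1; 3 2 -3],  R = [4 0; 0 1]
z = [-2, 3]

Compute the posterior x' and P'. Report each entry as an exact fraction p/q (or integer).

x' = [132/619, -1187/619, -1270/619]
P' = [28817/5571 -5494/1857 17624/5571; -5494/1857 2228/619 -844/1857; 17624/5571 -844/1857 16736/5571]

x̄ = F·x = [2, 1, 2]
P̄ = F·P·Fᵀ + Q = [29 -20 -20; -20 36 44; -20 44 64]
y = z − H·x̄ = [-6, 1]
S = H·P̄·Hᵀ + R = [72 138; 138 574]
K = P̄·Hᵀ·S⁻¹ = [3523/11142 205/1857; 806/1857 -194/619; 3362/5571 -800/1857]
x' = x̄ + K·y = [132/619, -1187/619, -1270/619]
P' = (I − K·H)·P̄ = [28817/5571 -5494/1857 17624/5571; -5494/1857 2228/619 -844/1857; 17624/5571 -844/1857 16736/5571]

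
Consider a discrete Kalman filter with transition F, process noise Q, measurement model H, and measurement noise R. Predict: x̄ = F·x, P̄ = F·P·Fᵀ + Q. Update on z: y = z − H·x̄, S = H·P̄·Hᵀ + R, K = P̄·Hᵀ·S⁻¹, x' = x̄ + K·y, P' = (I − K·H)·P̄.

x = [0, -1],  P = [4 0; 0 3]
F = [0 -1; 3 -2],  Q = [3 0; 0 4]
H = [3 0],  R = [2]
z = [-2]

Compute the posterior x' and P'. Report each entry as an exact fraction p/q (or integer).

x̄ = F·x = [1, 2]
P̄ = F·P·Fᵀ + Q = [6 6; 6 52]
y = z − H·x̄ = [-5]
S = H·P̄·Hᵀ + R = [56]
K = P̄·Hᵀ·S⁻¹ = [9/28; 9/28]
x' = x̄ + K·y = [-17/28, 11/28]
P' = (I − K·H)·P̄ = [3/14 3/14; 3/14 647/14]

x' = [-17/28, 11/28]
P' = [3/14 3/14; 3/14 647/14]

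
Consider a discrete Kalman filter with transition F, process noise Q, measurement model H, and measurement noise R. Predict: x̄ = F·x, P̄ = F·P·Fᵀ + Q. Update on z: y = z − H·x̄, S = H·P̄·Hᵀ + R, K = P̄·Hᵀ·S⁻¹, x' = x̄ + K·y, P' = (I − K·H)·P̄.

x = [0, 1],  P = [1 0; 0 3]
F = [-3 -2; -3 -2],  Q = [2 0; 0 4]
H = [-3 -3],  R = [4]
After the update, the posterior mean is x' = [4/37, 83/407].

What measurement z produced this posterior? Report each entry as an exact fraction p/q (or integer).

z = [-1]

x̄ = F·x = [-2, -2]
P̄ = F·P·Fᵀ + Q = [23 21; 21 25]
S = H·P̄·Hᵀ + R = [814]
K = P̄·Hᵀ·S⁻¹ = [-6/37; -69/407]
x' − x̄ = [78/37, 897/407] = K·y
y = (KᵀK)⁻¹·Kᵀ·(x' − x̄) = [-13]
z = y + H·x̄ = [-13] + [12] = [-1]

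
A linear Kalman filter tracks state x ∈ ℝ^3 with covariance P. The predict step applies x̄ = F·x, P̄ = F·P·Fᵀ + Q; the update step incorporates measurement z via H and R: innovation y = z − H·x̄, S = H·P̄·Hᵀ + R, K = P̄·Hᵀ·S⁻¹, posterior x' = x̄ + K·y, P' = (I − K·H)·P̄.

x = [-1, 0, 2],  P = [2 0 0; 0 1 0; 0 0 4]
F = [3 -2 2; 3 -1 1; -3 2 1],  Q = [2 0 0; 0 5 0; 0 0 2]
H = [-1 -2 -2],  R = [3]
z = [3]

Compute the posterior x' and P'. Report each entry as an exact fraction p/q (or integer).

x̄ = F·x = [1, -1, 5]
P̄ = F·P·Fᵀ + Q = [40 28 -14; 28 28 -16; -14 -16 28]
y = z − H·x̄ = [12]
S = H·P̄·Hᵀ + R = [195]
K = P̄·Hᵀ·S⁻¹ = [-68/195; -4/15; -2/39]
x' = x̄ + K·y = [-207/65, -21/5, 57/13]
P' = (I − K·H)·P̄ = [3176/195 148/15 -682/39; 148/15 212/15 -56/3; -682/39 -56/3 1072/39]

x' = [-207/65, -21/5, 57/13]
P' = [3176/195 148/15 -682/39; 148/15 212/15 -56/3; -682/39 -56/3 1072/39]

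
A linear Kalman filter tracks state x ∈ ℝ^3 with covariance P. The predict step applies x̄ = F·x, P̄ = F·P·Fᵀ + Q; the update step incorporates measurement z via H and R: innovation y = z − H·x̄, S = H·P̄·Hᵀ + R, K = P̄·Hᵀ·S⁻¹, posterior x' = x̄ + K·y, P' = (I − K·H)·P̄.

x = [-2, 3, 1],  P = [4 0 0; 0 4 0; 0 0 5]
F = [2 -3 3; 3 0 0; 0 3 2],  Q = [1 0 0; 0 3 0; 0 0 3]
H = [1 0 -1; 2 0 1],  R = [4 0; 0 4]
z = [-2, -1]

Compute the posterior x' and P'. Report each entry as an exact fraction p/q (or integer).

x̄ = F·x = [-10, -6, 11]
P̄ = F·P·Fᵀ + Q = [98 24 -6; 24 39 0; -6 0 59]
y = z − H·x̄ = [19, 8]
S = H·P̄·Hᵀ + R = [173 143; 143 431]
K = P̄·Hᵀ·S⁻¹ = [8827/27057 8999/27057; 20/311 28/311; -17368/27057 8713/27057]
x' = x̄ + K·y = [-30865/27057, -1262/311, 37339/27057]
P' = (I − K·H)·P̄ = [23768/27057 64/311 -11540/27057; 64/311 10305/311 -16/311; -11540/27057 -16/311 57932/27057]

x' = [-30865/27057, -1262/311, 37339/27057]
P' = [23768/27057 64/311 -11540/27057; 64/311 10305/311 -16/311; -11540/27057 -16/311 57932/27057]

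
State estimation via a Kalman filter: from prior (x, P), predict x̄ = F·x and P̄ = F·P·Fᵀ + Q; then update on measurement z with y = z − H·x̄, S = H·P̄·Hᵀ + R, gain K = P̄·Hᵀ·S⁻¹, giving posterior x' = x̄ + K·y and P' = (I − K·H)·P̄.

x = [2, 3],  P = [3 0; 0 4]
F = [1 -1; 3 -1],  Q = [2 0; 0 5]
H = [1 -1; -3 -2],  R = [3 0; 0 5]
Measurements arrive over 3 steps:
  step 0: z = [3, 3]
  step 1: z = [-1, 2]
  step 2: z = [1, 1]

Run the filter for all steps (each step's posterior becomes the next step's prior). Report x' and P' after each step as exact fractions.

step 0: x̄ = F·x = [-1, 3]
step 0: P̄ = F·P·Fᵀ + Q = [9 13; 13 36]
step 0: y = z − H·x̄ = [7, 6]
step 0: S = H·P̄·Hᵀ + R = [22 58; 58 386]
step 0: K = P̄·Hᵀ·S⁻¹ = [765/2564 -467/2564; -305/641 -277/1282]
step 0: x' = x̄ + K·y = [-11/2564, -1043/641]
step 0: P' = (I − K·H)·P̄ = [1385/2564 -455/1282; -455/1282 1375/1282]
step 1: x̄ = F·x = [4161/2564, 4139/2564]
step 1: P̄ = F·P·Fᵀ + Q = [11083/2564 10545/2564; 10545/2564 33495/2564]
step 1: y = z − H·x̄ = [-1293/1282, 25889/2564]
step 1: S = H·P̄·Hᵀ + R = [7795/641 22143/1282; 22143/1282 373087/2564]
step 1: K = P̄·Hᵀ·S⁻¹ = [23110/85729 -167523/943019; -148725/342916 -401475/1886038]
step 1: x' = x̄ + K·y = [-417507/943019, -368299/3772076]
step 1: P' = (I − K·H)·P̄ = [472575/943019 -290055/943019; -290055/943019 3747705/3772076]
step 2: x̄ = F·x = [-118339/342916, -4641785/3772076]
step 2: P̄ = F·P·Fᵀ + Q = [1409327/342916 1278135/342916; 1278135/342916 46582105/3772076]
step 2: y = z − H·x̄ = [108005/943019, -9416681/3772076]
step 2: S = H·P̄·Hᵀ + R = [11320490/943019 15178976/943019; 15178976/943019 513425993/3772076]
step 2: K = P̄·Hᵀ·S⁻¹ = [698814455/2593070007 -459543479/2593070007; -2248233125/5186140014 -550617335/2593070007]
step 2: x' = x̄ + K·y = [332390371/2593070007, -3890232595/5186140014]
step 2: P' = (I − K·H)·P̄ = [1298120825/2593070007 -798322540/2593070007; -798322540/2593070007 5148054295/5186140014]

step 0: x' = [-11/2564, -1043/641], P' = [1385/2564 -455/1282; -455/1282 1375/1282]
step 1: x' = [-417507/943019, -368299/3772076], P' = [472575/943019 -290055/943019; -290055/943019 3747705/3772076]
step 2: x' = [332390371/2593070007, -3890232595/5186140014], P' = [1298120825/2593070007 -798322540/2593070007; -798322540/2593070007 5148054295/5186140014]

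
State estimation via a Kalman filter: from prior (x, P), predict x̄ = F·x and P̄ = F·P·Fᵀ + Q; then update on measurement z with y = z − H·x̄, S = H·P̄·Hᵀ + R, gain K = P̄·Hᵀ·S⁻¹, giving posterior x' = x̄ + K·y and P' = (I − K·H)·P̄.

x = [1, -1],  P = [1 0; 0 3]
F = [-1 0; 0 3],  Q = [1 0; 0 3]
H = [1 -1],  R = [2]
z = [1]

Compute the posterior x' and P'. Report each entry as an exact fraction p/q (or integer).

x' = [-18/17, -36/17]
P' = [32/17 30/17; 30/17 60/17]

x̄ = F·x = [-1, -3]
P̄ = F·P·Fᵀ + Q = [2 0; 0 30]
y = z − H·x̄ = [-1]
S = H·P̄·Hᵀ + R = [34]
K = P̄·Hᵀ·S⁻¹ = [1/17; -15/17]
x' = x̄ + K·y = [-18/17, -36/17]
P' = (I − K·H)·P̄ = [32/17 30/17; 30/17 60/17]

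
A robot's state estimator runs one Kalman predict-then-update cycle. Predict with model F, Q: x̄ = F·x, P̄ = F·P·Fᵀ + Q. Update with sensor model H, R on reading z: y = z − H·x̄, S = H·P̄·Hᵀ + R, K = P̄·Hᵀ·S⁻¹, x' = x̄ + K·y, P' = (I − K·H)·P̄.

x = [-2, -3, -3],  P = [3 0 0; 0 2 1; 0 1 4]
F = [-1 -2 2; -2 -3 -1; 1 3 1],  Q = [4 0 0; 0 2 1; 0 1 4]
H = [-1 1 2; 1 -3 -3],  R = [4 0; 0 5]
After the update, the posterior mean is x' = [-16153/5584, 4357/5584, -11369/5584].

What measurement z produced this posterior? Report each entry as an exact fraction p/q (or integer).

x̄ = F·x = [2, 16, -14]
P̄ = F·P·Fᵀ + Q = [23 6 -3; 6 42 -33; -3 -33 35]
S = H·P̄·Hᵀ + R = [77 -53; -53 109]
K = P̄·Hᵀ·S⁻¹ = [-1765/5584 -141/5584; -4383/5584 -3207/5584; 3883/5584 1427/5584]
x' − x̄ = [-27321/5584, -84987/5584, 66807/5584] = K·y
y = (KᵀK)⁻¹·Kᵀ·(x' − x̄) = [15, 6]
z = y + H·x̄ = [15, 6] + [-14, -4] = [1, 2]

z = [1, 2]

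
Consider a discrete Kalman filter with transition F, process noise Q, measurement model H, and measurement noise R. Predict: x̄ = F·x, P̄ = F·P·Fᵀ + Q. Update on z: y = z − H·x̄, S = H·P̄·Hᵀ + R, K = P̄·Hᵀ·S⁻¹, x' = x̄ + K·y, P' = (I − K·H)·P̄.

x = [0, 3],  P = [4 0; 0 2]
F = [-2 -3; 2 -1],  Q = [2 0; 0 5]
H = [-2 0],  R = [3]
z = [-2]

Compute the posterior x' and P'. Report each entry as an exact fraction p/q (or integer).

x' = [39/49, -841/147]
P' = [36/49 -10/49; -10/49 2981/147]

x̄ = F·x = [-9, -3]
P̄ = F·P·Fᵀ + Q = [36 -10; -10 23]
y = z − H·x̄ = [-20]
S = H·P̄·Hᵀ + R = [147]
K = P̄·Hᵀ·S⁻¹ = [-24/49; 20/147]
x' = x̄ + K·y = [39/49, -841/147]
P' = (I − K·H)·P̄ = [36/49 -10/49; -10/49 2981/147]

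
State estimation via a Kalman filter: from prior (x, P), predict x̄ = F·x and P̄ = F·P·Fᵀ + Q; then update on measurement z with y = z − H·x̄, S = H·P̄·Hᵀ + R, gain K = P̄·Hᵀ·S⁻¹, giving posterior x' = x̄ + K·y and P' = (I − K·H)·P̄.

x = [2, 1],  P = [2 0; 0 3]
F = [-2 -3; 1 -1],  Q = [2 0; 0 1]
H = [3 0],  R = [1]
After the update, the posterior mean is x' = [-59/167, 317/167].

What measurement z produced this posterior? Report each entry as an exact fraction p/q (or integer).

z = [-1]

x̄ = F·x = [-7, 1]
P̄ = F·P·Fᵀ + Q = [37 5; 5 6]
S = H·P̄·Hᵀ + R = [334]
K = P̄·Hᵀ·S⁻¹ = [111/334; 15/334]
x' − x̄ = [1110/167, 150/167] = K·y
y = (KᵀK)⁻¹·Kᵀ·(x' − x̄) = [20]
z = y + H·x̄ = [20] + [-21] = [-1]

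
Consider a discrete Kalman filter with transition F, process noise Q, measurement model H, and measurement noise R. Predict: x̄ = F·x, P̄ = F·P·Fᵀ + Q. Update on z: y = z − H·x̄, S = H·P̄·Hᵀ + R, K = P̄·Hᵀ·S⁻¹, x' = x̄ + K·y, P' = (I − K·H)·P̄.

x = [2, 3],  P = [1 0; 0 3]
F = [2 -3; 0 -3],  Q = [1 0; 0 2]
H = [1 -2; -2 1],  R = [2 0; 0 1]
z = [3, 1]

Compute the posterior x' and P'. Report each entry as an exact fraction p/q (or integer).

x' = [-3465/1931, -5129/1931]
P' = [1258/1931 1248/1931; 1248/1931 1849/1931]

x̄ = F·x = [-5, -9]
P̄ = F·P·Fᵀ + Q = [32 27; 27 29]
y = z − H·x̄ = [-10, 0]
S = H·P̄·Hᵀ + R = [42 13; 13 50]
K = P̄·Hᵀ·S⁻¹ = [-619/1931 -1268/1931; -1225/1931 -647/1931]
x' = x̄ + K·y = [-3465/1931, -5129/1931]
P' = (I − K·H)·P̄ = [1258/1931 1248/1931; 1248/1931 1849/1931]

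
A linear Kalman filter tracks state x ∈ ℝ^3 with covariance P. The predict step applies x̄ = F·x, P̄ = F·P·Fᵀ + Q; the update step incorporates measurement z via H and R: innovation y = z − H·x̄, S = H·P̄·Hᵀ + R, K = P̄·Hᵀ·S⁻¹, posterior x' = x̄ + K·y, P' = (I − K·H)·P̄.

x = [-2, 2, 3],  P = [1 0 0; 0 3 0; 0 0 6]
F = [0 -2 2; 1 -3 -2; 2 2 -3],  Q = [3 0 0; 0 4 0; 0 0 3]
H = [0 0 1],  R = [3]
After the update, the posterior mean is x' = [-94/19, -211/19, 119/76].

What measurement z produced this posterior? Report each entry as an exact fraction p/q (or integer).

z = [2]

x̄ = F·x = [2, -14, -9]
P̄ = F·P·Fᵀ + Q = [39 -6 -48; -6 56 20; -48 20 73]
S = H·P̄·Hᵀ + R = [76]
K = P̄·Hᵀ·S⁻¹ = [-12/19; 5/19; 73/76]
x' − x̄ = [-132/19, 55/19, 803/76] = K·y
y = (KᵀK)⁻¹·Kᵀ·(x' − x̄) = [11]
z = y + H·x̄ = [11] + [-9] = [2]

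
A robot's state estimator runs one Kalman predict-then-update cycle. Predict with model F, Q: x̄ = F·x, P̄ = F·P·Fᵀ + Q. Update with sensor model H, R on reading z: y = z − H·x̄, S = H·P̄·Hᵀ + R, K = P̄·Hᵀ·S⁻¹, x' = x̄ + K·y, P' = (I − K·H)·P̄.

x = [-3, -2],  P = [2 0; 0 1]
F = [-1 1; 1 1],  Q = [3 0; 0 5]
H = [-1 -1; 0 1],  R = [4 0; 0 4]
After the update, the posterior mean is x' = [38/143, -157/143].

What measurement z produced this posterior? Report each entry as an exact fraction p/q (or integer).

z = [1, 1]

x̄ = F·x = [1, -5]
P̄ = F·P·Fᵀ + Q = [6 -1; -1 8]
S = H·P̄·Hᵀ + R = [16 -7; -7 12]
K = P̄·Hᵀ·S⁻¹ = [-67/143 -51/143; -28/143 79/143]
x' − x̄ = [-105/143, 558/143] = K·y
y = (KᵀK)⁻¹·Kᵀ·(x' − x̄) = [-3, 6]
z = y + H·x̄ = [-3, 6] + [4, -5] = [1, 1]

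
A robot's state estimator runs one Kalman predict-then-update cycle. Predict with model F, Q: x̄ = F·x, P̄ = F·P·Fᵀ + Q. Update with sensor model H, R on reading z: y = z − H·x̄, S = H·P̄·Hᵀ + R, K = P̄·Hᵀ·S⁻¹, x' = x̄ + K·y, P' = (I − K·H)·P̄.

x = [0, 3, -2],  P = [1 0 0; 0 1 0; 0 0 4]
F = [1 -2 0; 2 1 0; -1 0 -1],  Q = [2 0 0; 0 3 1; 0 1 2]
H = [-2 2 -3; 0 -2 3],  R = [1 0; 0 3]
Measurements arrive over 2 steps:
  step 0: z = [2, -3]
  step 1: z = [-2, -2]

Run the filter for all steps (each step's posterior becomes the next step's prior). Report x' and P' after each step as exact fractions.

step 0: x̄ = F·x = [-6, 3, 2]
step 0: P̄ = F·P·Fᵀ + Q = [7 0 -1; 0 8 -1; -1 -1 7]
step 0: y = z − H·x̄ = [-10, -3]
step 0: S = H·P̄·Hᵀ + R = [124 -101; -101 110]
step 0: K = P̄·Hᵀ·S⁻¹ = [-1513/3439 -1483/3439; 9/181 -23/181; 13/3439 731/3439]
step 0: x' = x̄ + K·y = [-1055/3439, 522/181, 4555/3439]
step 0: P' = (I − K·H)·P̄ = [2981/3439 30/181 -1103/3439; 30/181 840/181 537/181; -1103/3439 537/181 7533/3439]
step 1: x̄ = F·x = [-20891/3439, 7808/3439, -3500/3439]
step 1: P̄ = F·P·Fᵀ + Q = [71419/3439 -27668/3439 19668/3439; -27668/3439 40481/3439 -11090/3439; 19668/3439 -11090/3439 15186/3439]
step 1: y = z − H·x̄ = [-74776/3439, 19238/3439]
step 1: S = H·P̄·Hᵀ + R = [1178153/3439 -660358/3439; -660358/3439 441995/3439]
step 1: K = P̄·Hᵀ·S⁻¹ = [-1008910/2238099 -928376/2238099; -47088/8206363 -2191256/8206363; -68594/2238099 240518/2238099]
step 1: x' = x̄ + K·y = [1049339/746033, 7397776/8206363, 186384/746033]
step 1: P' = (I − K·H)·P̄ = [1897019/2238099 300948/746033 -326480/2238099; 300948/746033 26134005/8206363 1384674/746033; -326480/2238099 1384674/746033 3009866/2238099]

step 0: x' = [-1055/3439, 522/181, 4555/3439], P' = [2981/3439 30/181 -1103/3439; 30/181 840/181 537/181; -1103/3439 537/181 7533/3439]
step 1: x' = [1049339/746033, 7397776/8206363, 186384/746033], P' = [1897019/2238099 300948/746033 -326480/2238099; 300948/746033 26134005/8206363 1384674/746033; -326480/2238099 1384674/746033 3009866/2238099]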